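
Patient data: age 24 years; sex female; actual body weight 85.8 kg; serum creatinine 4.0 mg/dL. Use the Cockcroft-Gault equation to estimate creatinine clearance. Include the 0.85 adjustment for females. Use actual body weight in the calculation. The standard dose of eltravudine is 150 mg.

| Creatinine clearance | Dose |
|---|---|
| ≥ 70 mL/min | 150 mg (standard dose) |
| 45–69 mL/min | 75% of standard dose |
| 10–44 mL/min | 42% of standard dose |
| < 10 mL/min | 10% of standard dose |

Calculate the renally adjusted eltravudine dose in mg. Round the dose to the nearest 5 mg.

CrCl = (140 − 24) × 85.8 / (72 × 4) × 0.85 = 9952.8 / 288.00 × 0.85 ≈ 29.4 mL/min
CrCl ≈ 29 mL/min → bracket 10–44 mL/min.
42% of 150 mg = 63 mg → 65 mg

65 mg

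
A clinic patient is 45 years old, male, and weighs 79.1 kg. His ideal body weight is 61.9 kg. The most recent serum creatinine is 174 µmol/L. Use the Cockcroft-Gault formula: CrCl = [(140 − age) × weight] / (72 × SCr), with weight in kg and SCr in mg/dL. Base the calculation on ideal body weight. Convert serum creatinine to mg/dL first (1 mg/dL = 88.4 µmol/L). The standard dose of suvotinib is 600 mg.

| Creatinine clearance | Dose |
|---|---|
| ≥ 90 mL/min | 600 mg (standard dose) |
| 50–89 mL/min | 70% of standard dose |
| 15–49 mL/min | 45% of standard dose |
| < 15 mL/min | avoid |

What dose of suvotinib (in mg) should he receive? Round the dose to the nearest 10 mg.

270 mg

SCr = 174 / 88.4 = 1.968 mg/dL
CrCl = (140 − 45) × 61.9 / (72 × 1.968) = 5880.5 / 141.70 ≈ 41.5 mL/min
CrCl ≈ 41 mL/min → bracket 15–49 mL/min.
45% of 600 mg = 270 mg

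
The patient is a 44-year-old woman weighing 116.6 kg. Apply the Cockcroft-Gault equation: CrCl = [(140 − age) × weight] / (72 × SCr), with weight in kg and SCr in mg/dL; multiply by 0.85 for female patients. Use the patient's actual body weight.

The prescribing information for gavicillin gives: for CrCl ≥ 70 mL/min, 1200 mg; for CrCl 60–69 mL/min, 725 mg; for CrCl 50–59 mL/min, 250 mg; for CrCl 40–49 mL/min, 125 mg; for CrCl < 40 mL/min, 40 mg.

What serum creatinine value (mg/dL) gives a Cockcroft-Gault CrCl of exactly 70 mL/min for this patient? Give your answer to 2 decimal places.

Standard dose requires CrCl ≥ 70 mL/min.
Set (140 − 44) × 116.6 × 0.85 / (72 × SCr) = 70
SCr = (140 − 44) × 116.6 × 0.85 / (72 × 70) = 1.888 mg/dL

1.89 mg/dL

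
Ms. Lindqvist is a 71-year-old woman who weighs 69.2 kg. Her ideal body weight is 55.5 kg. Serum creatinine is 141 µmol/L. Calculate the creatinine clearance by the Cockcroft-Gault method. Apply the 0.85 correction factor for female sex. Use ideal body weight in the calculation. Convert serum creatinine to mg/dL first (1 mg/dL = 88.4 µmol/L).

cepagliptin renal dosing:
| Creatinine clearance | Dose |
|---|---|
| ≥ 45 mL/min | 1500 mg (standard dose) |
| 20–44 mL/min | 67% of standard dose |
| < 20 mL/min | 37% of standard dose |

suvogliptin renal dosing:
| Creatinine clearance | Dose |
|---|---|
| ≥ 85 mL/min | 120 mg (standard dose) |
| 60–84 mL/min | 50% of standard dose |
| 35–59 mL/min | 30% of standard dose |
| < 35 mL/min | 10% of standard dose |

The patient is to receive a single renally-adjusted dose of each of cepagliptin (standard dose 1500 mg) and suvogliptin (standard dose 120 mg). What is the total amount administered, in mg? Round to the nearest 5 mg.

1015 mg

SCr = 141 / 88.4 = 1.595 mg/dL
CrCl = (140 − 71) × 55.5 / (72 × 1.595) × 0.85 = 3829.5 / 114.84 × 0.85 ≈ 28.3 mL/min
CrCl ≈ 28 mL/min.
cepagliptin: 20–44 mL/min → 67% of 1500 mg = 1005 mg.
suvogliptin: < 35 mL/min → 10% of 120 mg = 12 mg.
Total = 1005 + 12 = 1017 mg.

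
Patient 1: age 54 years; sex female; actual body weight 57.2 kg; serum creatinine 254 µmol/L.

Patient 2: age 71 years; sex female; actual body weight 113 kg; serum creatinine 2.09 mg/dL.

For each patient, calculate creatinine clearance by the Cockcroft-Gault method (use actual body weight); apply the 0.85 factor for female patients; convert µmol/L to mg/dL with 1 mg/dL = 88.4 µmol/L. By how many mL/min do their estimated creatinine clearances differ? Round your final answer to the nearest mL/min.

Patient 1: SCr = 254 / 88.4 = 2.873 mg/dL
Patient 1: CrCl = (140 − 54) × 57.2 / (72 × 2.873) × 0.85 = 4919.2 / 206.86 × 0.85 ≈ 20.2 mL/min
Patient 2: CrCl = (140 − 71) × 113 / (72 × 2.09) × 0.85 = 7797.0 / 150.48 × 0.85 ≈ 44.0 mL/min
|20.2 − 44.0| = 23.8 mL/min

24 mL/min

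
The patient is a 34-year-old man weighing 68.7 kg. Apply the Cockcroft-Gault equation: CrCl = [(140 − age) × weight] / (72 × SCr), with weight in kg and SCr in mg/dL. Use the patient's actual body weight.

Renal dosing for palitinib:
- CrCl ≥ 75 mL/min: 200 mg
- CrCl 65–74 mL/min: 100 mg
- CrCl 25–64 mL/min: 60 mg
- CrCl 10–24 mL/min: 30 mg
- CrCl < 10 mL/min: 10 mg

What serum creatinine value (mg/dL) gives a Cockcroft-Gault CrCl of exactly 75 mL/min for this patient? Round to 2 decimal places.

Standard dose requires CrCl ≥ 75 mL/min.
Set (140 − 34) × 68.7 / (72 × SCr) = 75
SCr = (140 − 34) × 68.7 / (72 × 75) = 1.349 mg/dL

1.35 mg/dL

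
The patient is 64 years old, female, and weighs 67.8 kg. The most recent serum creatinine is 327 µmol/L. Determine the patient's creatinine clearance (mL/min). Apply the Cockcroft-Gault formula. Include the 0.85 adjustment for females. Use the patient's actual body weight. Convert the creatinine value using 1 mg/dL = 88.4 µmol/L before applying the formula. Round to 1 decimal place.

16.4 mL/min

SCr = 327 / 88.4 = 3.699 mg/dL
CrCl = (140 − 64) × 67.8 / (72 × 3.699) × 0.85 = 5152.8 / 266.33 × 0.85 ≈ 16.4 mL/min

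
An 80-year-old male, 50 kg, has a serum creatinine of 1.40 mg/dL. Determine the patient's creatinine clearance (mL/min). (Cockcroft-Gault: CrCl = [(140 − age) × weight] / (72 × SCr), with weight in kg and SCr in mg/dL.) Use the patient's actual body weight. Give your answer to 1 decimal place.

CrCl = (140 − 80) × 50 / (72 × 1.4) = 3000.0 / 100.80 ≈ 29.8 mL/min

29.8 mL/min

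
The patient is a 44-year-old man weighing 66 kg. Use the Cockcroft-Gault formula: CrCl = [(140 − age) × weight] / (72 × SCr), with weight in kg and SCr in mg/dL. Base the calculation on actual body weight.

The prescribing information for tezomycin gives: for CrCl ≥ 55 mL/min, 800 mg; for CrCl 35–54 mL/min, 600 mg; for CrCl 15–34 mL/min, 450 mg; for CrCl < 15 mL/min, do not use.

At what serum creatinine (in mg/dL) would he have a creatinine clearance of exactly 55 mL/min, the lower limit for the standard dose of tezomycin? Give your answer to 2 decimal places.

Standard dose requires CrCl ≥ 55 mL/min.
Set (140 − 44) × 66 / (72 × SCr) = 55
SCr = (140 − 44) × 66 / (72 × 55) = 1.600 mg/dL

1.60 mg/dL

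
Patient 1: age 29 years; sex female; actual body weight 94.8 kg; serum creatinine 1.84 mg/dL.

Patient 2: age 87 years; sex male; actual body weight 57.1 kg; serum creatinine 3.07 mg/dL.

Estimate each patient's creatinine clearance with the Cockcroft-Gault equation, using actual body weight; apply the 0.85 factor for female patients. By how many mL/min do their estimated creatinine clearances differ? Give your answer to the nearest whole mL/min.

54 mL/min

Patient 1: CrCl = (140 − 29) × 94.8 / (72 × 1.84) × 0.85 = 10522.8 / 132.48 × 0.85 ≈ 67.5 mL/min
Patient 2: CrCl = (140 − 87) × 57.1 / (72 × 3.07) = 3026.3 / 221.04 ≈ 13.7 mL/min
|67.5 − 13.7| = 53.8 mL/min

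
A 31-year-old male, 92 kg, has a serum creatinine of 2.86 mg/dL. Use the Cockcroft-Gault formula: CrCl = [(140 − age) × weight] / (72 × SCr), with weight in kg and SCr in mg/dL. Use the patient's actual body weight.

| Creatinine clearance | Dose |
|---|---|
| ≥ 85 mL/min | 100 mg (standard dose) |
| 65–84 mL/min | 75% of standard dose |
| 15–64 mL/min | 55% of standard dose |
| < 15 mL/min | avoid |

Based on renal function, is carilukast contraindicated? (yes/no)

no

CrCl = (140 − 31) × 92 / (72 × 2.86) = 10028.0 / 205.92 ≈ 48.7 mL/min
CrCl ≈ 49 mL/min, which is ≥ 15 mL/min.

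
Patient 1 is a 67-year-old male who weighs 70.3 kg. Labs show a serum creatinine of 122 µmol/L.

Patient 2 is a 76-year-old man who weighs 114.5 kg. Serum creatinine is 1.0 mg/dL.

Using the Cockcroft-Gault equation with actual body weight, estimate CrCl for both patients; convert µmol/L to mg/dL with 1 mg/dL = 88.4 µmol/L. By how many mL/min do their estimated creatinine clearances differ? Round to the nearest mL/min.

50 mL/min

Patient 1: SCr = 122 / 88.4 = 1.38 mg/dL
Patient 1: CrCl = (140 − 67) × 70.3 / (72 × 1.38) = 5131.9 / 99.36 ≈ 51.6 mL/min
Patient 2: CrCl = (140 − 76) × 114.5 / (72 × 1) = 7328.0 / 72.00 ≈ 101.8 mL/min
|51.6 − 101.8| = 50.2 mL/min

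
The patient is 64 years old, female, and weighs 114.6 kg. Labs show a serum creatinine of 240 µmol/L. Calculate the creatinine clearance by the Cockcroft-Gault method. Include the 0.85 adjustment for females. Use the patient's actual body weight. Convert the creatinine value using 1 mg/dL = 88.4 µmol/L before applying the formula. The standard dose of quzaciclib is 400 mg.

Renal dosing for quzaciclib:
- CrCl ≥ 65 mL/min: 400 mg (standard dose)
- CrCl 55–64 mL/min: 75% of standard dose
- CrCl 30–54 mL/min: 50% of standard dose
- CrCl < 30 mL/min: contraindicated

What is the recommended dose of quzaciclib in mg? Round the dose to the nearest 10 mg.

SCr = 240 / 88.4 = 2.715 mg/dL
CrCl = (140 − 64) × 114.6 / (72 × 2.715) × 0.85 = 8709.6 / 195.48 × 0.85 ≈ 37.9 mL/min
CrCl ≈ 38 mL/min → bracket 30–54 mL/min.
50% of 400 mg = 200 mg

200 mg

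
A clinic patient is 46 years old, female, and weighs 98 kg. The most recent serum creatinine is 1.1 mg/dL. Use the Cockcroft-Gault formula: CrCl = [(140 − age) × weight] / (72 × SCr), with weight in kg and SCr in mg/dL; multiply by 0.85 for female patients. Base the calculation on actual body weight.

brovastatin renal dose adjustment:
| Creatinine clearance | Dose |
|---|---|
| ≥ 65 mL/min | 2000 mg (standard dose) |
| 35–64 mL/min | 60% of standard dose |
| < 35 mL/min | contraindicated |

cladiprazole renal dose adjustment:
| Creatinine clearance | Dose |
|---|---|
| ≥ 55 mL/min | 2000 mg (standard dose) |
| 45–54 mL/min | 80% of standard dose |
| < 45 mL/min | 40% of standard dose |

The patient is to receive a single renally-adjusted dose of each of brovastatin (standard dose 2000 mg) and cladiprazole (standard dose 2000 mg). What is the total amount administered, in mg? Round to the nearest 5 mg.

CrCl = (140 − 46) × 98 / (72 × 1.1) × 0.85 = 9212.0 / 79.20 × 0.85 ≈ 98.9 mL/min
CrCl ≈ 99 mL/min.
brovastatin: ≥ 65 mL/min → 100% of 2000 mg = 2000 mg.
cladiprazole: ≥ 55 mL/min → 100% of 2000 mg = 2000 mg.
Total = 2000 + 2000 = 4000 mg.

4000 mg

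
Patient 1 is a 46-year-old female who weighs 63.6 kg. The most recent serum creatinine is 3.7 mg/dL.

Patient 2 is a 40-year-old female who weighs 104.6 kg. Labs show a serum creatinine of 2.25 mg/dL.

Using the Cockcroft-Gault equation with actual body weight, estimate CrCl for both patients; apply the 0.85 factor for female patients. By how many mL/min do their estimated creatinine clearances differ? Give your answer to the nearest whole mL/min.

Patient 1: CrCl = (140 − 46) × 63.6 / (72 × 3.7) × 0.85 = 5978.4 / 266.40 × 0.85 ≈ 19.1 mL/min
Patient 2: CrCl = (140 − 40) × 104.6 / (72 × 2.25) × 0.85 = 10460.0 / 162.00 × 0.85 ≈ 54.9 mL/min
|19.1 − 54.9| = 35.8 mL/min

36 mL/min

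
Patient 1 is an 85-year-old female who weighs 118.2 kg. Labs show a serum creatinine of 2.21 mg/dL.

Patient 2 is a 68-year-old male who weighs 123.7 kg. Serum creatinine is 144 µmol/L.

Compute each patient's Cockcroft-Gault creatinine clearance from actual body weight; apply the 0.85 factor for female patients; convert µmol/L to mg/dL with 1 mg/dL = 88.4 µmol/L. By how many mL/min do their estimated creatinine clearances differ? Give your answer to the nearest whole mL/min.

41 mL/min

Patient 1: CrCl = (140 − 85) × 118.2 / (72 × 2.21) × 0.85 = 6501.0 / 159.12 × 0.85 ≈ 34.7 mL/min
Patient 2: SCr = 144 / 88.4 = 1.629 mg/dL
Patient 2: CrCl = (140 − 68) × 123.7 / (72 × 1.629) = 8906.4 / 117.29 ≈ 75.9 mL/min
|34.7 − 75.9| = 41.2 mL/min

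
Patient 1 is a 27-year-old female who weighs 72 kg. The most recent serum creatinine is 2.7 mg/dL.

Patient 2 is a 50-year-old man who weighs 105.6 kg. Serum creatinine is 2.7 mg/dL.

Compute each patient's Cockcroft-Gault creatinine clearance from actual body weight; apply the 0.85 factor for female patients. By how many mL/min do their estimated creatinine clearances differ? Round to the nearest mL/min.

Patient 1: CrCl = (140 − 27) × 72 / (72 × 2.7) × 0.85 = 8136.0 / 194.40 × 0.85 ≈ 35.6 mL/min
Patient 2: CrCl = (140 − 50) × 105.6 / (72 × 2.7) = 9504.0 / 194.40 ≈ 48.9 mL/min
|35.6 − 48.9| = 13.3 mL/min

13 mL/min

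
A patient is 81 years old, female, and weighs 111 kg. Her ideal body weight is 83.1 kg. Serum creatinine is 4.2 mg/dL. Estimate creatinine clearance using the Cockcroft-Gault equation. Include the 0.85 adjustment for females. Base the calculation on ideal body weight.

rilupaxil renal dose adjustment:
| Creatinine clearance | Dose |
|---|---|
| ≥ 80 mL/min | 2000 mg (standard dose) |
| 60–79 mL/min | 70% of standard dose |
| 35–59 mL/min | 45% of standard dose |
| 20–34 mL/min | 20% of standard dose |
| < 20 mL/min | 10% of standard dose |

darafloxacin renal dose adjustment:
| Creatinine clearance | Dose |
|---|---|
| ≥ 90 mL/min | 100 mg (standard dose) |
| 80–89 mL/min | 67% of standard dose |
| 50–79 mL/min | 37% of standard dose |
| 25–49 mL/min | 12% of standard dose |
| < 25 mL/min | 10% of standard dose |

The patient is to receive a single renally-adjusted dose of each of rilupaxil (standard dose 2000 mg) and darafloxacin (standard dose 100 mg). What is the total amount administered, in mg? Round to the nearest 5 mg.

210 mg

CrCl = (140 − 81) × 83.1 / (72 × 4.2) × 0.85 = 4902.9 / 302.40 × 0.85 ≈ 13.8 mL/min
CrCl ≈ 14 mL/min.
rilupaxil: < 20 mL/min → 10% of 2000 mg = 200 mg.
darafloxacin: < 25 mL/min → 10% of 100 mg = 10 mg.
Total = 200 + 10 = 210 mg.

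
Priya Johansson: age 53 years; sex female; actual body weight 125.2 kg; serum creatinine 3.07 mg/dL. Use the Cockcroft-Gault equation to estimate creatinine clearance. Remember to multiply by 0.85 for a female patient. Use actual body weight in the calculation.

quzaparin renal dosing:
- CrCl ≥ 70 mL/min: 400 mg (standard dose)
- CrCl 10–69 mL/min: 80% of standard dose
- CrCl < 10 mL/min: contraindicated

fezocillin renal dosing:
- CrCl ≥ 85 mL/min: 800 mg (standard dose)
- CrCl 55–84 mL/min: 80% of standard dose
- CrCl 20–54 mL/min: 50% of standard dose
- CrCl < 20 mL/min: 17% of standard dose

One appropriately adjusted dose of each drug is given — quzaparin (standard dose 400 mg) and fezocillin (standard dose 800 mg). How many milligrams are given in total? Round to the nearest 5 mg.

720 mg

CrCl = (140 − 53) × 125.2 / (72 × 3.07) × 0.85 = 10892.4 / 221.04 × 0.85 ≈ 41.9 mL/min
CrCl ≈ 42 mL/min.
quzaparin: 10–69 mL/min → 80% of 400 mg = 320 mg.
fezocillin: 20–54 mL/min → 50% of 800 mg = 400 mg.
Total = 320 + 400 = 720 mg.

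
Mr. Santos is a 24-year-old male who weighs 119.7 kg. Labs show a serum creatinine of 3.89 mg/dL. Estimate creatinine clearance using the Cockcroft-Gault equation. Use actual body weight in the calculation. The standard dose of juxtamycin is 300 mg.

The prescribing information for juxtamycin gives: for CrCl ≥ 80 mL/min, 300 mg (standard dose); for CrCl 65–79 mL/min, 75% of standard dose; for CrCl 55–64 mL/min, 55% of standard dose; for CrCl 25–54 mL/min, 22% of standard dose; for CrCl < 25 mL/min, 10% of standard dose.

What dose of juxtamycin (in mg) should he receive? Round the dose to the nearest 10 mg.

CrCl = (140 − 24) × 119.7 / (72 × 3.89) = 13885.2 / 280.08 ≈ 49.6 mL/min
CrCl ≈ 50 mL/min → bracket 25–54 mL/min.
22% of 300 mg = 66 mg → 70 mg

70 mg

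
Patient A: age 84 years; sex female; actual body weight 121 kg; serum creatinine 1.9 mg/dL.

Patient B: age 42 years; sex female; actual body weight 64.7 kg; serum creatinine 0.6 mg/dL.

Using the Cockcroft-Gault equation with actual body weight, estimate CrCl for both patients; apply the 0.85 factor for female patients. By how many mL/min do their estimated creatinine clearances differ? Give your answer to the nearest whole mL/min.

83 mL/min

Patient A: CrCl = (140 − 84) × 121 / (72 × 1.9) × 0.85 = 6776.0 / 136.80 × 0.85 ≈ 42.1 mL/min
Patient B: CrCl = (140 − 42) × 64.7 / (72 × 0.6) × 0.85 = 6340.6 / 43.20 × 0.85 ≈ 124.8 mL/min
|42.1 − 124.8| = 82.7 mL/min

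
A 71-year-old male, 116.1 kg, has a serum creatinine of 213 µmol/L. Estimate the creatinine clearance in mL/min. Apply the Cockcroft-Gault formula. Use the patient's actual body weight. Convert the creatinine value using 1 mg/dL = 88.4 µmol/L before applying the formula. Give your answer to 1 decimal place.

46.2 mL/min

SCr = 213 / 88.4 = 2.41 mg/dL
CrCl = (140 − 71) × 116.1 / (72 × 2.41) = 8010.9 / 173.52 ≈ 46.2 mL/min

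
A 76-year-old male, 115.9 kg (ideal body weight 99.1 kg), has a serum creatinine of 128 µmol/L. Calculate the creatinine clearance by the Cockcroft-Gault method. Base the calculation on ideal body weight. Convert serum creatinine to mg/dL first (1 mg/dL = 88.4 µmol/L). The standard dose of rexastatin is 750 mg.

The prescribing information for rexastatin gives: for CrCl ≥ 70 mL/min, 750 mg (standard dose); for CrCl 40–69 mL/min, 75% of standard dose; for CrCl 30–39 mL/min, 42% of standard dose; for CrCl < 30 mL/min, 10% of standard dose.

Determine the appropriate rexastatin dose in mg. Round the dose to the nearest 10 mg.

560 mg

SCr = 128 / 88.4 = 1.448 mg/dL
CrCl = (140 − 76) × 99.1 / (72 × 1.448) = 6342.4 / 104.26 ≈ 60.8 mL/min
CrCl ≈ 61 mL/min → bracket 40–69 mL/min.
75% of 750 mg = 562.5 mg → 560 mg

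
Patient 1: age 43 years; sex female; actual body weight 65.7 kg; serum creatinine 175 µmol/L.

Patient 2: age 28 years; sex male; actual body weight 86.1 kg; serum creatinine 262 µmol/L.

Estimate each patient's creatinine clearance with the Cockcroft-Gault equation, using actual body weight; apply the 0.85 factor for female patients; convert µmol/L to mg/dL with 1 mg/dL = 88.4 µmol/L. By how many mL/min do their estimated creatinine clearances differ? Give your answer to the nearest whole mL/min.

Patient 1: SCr = 175 / 88.4 = 1.98 mg/dL
Patient 1: CrCl = (140 − 43) × 65.7 / (72 × 1.98) × 0.85 = 6372.9 / 142.56 × 0.85 ≈ 38.0 mL/min
Patient 2: SCr = 262 / 88.4 = 2.964 mg/dL
Patient 2: CrCl = (140 − 28) × 86.1 / (72 × 2.964) = 9643.2 / 213.41 ≈ 45.2 mL/min
|38.0 − 45.2| = 7.2 mL/min

7 mL/min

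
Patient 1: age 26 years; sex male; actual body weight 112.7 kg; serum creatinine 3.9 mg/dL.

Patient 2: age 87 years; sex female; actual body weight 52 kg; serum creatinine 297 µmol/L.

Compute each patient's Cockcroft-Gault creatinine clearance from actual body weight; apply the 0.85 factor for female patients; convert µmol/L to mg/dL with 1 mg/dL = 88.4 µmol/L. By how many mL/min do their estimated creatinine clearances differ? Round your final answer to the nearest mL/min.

36 mL/min

Patient 1: CrCl = (140 − 26) × 112.7 / (72 × 3.9) = 12847.8 / 280.80 ≈ 45.8 mL/min
Patient 2: SCr = 297 / 88.4 = 3.36 mg/dL
Patient 2: CrCl = (140 − 87) × 52 / (72 × 3.36) × 0.85 = 2756.0 / 241.92 × 0.85 ≈ 9.7 mL/min
|45.8 − 9.7| = 36.1 mL/min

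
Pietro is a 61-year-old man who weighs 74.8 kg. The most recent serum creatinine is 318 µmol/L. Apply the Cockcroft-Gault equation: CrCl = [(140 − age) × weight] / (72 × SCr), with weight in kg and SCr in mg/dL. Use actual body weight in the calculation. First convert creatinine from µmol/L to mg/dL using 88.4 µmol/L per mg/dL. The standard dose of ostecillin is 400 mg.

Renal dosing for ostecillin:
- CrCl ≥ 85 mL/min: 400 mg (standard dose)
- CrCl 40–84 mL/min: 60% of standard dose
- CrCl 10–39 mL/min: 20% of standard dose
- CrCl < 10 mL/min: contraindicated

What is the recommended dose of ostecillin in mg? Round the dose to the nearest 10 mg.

80 mg

SCr = 318 / 88.4 = 3.597 mg/dL
CrCl = (140 − 61) × 74.8 / (72 × 3.597) = 5909.2 / 258.98 ≈ 22.8 mL/min
CrCl ≈ 23 mL/min → bracket 10–39 mL/min.
20% of 400 mg = 80 mg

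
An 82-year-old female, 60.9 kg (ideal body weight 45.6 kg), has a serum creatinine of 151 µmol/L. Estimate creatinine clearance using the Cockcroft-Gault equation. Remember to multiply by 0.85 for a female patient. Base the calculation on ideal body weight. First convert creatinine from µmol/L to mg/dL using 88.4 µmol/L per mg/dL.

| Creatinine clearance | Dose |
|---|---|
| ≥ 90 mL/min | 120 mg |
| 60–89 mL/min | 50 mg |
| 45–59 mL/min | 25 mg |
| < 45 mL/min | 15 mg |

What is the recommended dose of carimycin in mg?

15 mg

SCr = 151 / 88.4 = 1.708 mg/dL
CrCl = (140 − 82) × 45.6 / (72 × 1.708) × 0.85 = 2644.8 / 122.98 × 0.85 ≈ 18.3 mL/min
CrCl ≈ 18 mL/min → bracket < 45 mL/min.
Dose for this bracket: 15 mg.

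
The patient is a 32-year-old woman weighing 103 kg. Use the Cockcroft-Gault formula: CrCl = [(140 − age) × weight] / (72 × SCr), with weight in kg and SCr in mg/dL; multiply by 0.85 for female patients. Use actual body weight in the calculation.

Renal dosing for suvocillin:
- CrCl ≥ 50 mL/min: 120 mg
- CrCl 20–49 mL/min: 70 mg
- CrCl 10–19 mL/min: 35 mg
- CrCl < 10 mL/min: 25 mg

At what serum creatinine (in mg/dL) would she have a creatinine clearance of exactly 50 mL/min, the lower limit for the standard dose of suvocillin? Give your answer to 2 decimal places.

Standard dose requires CrCl ≥ 50 mL/min.
Set (140 − 32) × 103 × 0.85 / (72 × SCr) = 50
SCr = (140 − 32) × 103 × 0.85 / (72 × 50) = 2.627 mg/dL

2.63 mg/dL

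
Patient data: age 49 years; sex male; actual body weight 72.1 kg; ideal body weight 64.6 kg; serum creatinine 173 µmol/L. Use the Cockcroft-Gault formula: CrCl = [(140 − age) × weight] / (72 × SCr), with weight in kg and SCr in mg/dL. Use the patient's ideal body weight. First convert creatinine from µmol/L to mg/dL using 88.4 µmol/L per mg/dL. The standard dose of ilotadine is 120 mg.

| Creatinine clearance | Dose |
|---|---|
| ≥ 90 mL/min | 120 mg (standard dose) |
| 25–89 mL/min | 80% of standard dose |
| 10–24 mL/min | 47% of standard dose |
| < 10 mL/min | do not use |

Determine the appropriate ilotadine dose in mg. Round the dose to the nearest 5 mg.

SCr = 173 / 88.4 = 1.957 mg/dL
CrCl = (140 − 49) × 64.6 / (72 × 1.957) = 5878.6 / 140.90 ≈ 41.7 mL/min
CrCl ≈ 42 mL/min → bracket 25–89 mL/min.
80% of 120 mg = 96 mg → 95 mg

95 mg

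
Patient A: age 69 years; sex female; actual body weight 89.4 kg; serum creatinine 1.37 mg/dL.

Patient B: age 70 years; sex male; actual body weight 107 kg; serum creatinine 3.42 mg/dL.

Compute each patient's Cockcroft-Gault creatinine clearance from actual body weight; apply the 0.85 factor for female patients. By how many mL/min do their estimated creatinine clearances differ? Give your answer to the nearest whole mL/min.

Patient A: CrCl = (140 − 69) × 89.4 / (72 × 1.37) × 0.85 = 6347.4 / 98.64 × 0.85 ≈ 54.7 mL/min
Patient B: CrCl = (140 − 70) × 107 / (72 × 3.42) = 7490.0 / 246.24 ≈ 30.4 mL/min
|54.7 − 30.4| = 24.3 mL/min

24 mL/min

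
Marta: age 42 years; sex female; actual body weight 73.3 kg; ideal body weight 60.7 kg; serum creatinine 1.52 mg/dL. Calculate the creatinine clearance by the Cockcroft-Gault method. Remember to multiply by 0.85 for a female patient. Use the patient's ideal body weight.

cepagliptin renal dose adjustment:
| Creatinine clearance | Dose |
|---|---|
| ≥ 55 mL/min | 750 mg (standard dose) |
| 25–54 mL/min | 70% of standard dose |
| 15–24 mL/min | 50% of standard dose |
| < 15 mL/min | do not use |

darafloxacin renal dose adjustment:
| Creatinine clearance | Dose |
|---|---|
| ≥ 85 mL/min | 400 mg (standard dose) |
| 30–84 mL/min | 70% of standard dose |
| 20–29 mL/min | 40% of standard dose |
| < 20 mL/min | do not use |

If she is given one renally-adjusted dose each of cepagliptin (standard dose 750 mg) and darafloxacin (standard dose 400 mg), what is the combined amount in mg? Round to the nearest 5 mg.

805 mg

CrCl = (140 − 42) × 60.7 / (72 × 1.52) × 0.85 = 5948.6 / 109.44 × 0.85 ≈ 46.2 mL/min
CrCl ≈ 46 mL/min.
cepagliptin: 25–54 mL/min → 70% of 750 mg = 525 mg.
darafloxacin: 30–84 mL/min → 70% of 400 mg = 280 mg.
Total = 525 + 280 = 805 mg.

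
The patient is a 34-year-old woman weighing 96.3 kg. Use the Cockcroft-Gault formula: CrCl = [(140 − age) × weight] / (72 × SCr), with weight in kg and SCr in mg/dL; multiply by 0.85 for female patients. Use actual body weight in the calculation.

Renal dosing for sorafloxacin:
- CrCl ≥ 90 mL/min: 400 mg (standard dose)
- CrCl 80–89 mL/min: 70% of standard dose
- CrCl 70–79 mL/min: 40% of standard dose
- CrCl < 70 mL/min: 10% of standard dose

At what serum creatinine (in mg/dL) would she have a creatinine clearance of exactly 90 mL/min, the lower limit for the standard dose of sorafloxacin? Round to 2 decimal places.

Standard dose requires CrCl ≥ 90 mL/min.
Set (140 − 34) × 96.3 × 0.85 / (72 × SCr) = 90
SCr = (140 − 34) × 96.3 × 0.85 / (72 × 90) = 1.339 mg/dL

1.34 mg/dL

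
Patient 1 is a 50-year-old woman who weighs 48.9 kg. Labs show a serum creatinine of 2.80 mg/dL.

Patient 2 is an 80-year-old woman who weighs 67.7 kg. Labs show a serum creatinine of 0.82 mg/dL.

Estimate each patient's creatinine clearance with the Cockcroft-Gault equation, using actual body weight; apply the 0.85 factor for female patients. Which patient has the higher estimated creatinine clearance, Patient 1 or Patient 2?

Patient 1: CrCl = (140 − 50) × 48.9 / (72 × 2.8) × 0.85 = 4401.0 / 201.60 × 0.85 ≈ 18.6 mL/min
Patient 2: CrCl = (140 − 80) × 67.7 / (72 × 0.82) × 0.85 = 4062.0 / 59.04 × 0.85 ≈ 58.5 mL/min
18.6 vs 58.5 mL/min → Patient 2 is higher.

Patient 2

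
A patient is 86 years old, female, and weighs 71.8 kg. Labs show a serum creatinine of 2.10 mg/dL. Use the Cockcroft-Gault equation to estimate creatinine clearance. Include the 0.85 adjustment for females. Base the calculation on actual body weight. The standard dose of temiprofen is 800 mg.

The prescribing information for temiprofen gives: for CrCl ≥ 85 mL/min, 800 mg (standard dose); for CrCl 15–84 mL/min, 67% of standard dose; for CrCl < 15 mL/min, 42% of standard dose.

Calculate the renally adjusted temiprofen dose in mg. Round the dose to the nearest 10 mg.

CrCl = (140 − 86) × 71.8 / (72 × 2.1) × 0.85 = 3877.2 / 151.20 × 0.85 ≈ 21.8 mL/min
CrCl ≈ 22 mL/min → bracket 15–84 mL/min.
67% of 800 mg = 536 mg → 540 mg

540 mg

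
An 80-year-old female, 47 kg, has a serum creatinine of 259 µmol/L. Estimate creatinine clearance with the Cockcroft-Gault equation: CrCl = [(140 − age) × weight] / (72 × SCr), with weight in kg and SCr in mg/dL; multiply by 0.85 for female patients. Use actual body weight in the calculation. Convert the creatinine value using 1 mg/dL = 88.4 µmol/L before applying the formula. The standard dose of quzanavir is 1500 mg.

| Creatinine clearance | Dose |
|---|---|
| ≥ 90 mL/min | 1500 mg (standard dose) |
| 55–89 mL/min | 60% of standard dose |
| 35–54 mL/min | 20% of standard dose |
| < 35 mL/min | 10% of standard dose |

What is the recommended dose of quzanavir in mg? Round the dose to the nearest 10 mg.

150 mg

SCr = 259 / 88.4 = 2.93 mg/dL
CrCl = (140 − 80) × 47 / (72 × 2.93) × 0.85 = 2820.0 / 210.96 × 0.85 ≈ 11.4 mL/min
CrCl ≈ 11 mL/min → bracket < 35 mL/min.
10% of 1500 mg = 150 mg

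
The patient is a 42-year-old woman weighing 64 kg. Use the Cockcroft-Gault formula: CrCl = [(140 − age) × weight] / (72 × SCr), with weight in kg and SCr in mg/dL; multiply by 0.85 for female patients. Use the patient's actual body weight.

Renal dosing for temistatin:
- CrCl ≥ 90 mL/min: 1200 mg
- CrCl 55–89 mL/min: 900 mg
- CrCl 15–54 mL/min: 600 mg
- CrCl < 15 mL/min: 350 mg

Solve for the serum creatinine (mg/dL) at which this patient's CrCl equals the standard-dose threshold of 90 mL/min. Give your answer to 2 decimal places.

0.82 mg/dL

Standard dose requires CrCl ≥ 90 mL/min.
Set (140 − 42) × 64 × 0.85 / (72 × SCr) = 90
SCr = (140 − 42) × 64 × 0.85 / (72 × 90) = 0.823 mg/dL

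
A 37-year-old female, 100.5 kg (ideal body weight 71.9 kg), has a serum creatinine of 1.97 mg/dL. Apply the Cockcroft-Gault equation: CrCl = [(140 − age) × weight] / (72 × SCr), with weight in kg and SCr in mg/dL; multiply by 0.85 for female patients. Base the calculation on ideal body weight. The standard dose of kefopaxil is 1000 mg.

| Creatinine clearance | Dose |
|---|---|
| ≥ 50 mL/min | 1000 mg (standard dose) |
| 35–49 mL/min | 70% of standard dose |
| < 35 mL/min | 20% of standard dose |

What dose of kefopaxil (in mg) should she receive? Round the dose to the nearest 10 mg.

700 mg

CrCl = (140 − 37) × 71.9 / (72 × 1.97) × 0.85 = 7405.7 / 141.84 × 0.85 ≈ 44.4 mL/min
CrCl ≈ 44 mL/min → bracket 35–49 mL/min.
70% of 1000 mg = 700 mg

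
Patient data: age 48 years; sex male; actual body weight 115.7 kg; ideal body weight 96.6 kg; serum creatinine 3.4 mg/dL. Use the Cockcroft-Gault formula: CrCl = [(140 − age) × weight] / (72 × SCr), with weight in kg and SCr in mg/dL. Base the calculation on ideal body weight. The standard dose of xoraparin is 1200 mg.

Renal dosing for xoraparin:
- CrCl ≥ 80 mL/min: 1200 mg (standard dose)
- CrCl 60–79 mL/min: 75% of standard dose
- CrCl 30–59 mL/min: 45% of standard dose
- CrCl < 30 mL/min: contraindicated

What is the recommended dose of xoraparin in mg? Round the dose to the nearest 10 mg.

540 mg

CrCl = (140 − 48) × 96.6 / (72 × 3.4) = 8887.2 / 244.80 ≈ 36.3 mL/min
CrCl ≈ 36 mL/min → bracket 30–59 mL/min.
45% of 1200 mg = 540 mg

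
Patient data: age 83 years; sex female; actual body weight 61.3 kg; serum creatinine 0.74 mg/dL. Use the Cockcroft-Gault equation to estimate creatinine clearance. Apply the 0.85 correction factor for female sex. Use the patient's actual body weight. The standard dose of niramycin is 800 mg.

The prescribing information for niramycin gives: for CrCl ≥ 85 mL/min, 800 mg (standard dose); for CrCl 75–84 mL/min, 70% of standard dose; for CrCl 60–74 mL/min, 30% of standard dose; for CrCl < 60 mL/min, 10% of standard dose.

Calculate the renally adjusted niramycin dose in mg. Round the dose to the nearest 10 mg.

CrCl = (140 − 83) × 61.3 / (72 × 0.74) × 0.85 = 3494.1 / 53.28 × 0.85 ≈ 55.7 mL/min
CrCl ≈ 56 mL/min → bracket < 60 mL/min.
10% of 800 mg = 80 mg

80 mg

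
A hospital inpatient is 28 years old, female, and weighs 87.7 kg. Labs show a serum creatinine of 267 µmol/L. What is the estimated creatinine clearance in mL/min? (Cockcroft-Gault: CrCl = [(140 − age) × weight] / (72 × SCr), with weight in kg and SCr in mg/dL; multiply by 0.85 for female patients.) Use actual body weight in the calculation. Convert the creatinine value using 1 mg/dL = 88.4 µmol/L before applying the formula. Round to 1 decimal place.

SCr = 267 / 88.4 = 3.02 mg/dL
CrCl = (140 − 28) × 87.7 / (72 × 3.02) × 0.85 = 9822.4 / 217.44 × 0.85 ≈ 38.4 mL/min

38.4 mL/min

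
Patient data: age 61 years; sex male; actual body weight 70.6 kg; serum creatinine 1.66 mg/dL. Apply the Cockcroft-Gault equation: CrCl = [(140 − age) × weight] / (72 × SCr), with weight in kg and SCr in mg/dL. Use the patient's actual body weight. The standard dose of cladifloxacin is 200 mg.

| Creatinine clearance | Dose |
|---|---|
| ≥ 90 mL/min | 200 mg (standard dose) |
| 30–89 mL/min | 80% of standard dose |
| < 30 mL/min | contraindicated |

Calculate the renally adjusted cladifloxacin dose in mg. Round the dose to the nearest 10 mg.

CrCl = (140 − 61) × 70.6 / (72 × 1.66) = 5577.4 / 119.52 ≈ 46.7 mL/min
CrCl ≈ 47 mL/min → bracket 30–89 mL/min.
80% of 200 mg = 160 mg

160 mg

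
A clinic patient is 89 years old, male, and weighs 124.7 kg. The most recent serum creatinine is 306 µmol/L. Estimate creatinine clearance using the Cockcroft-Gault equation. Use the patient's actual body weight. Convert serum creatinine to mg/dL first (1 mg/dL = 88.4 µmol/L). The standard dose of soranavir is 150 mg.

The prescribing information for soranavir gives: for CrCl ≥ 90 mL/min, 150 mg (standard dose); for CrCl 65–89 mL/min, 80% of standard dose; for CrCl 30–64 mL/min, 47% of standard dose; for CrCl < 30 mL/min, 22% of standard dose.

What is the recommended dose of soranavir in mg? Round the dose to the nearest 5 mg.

SCr = 306 / 88.4 = 3.462 mg/dL
CrCl = (140 − 89) × 124.7 / (72 × 3.462) = 6359.7 / 249.26 ≈ 25.5 mL/min
CrCl ≈ 26 mL/min → bracket < 30 mL/min.
22% of 150 mg = 33 mg → 35 mg

35 mg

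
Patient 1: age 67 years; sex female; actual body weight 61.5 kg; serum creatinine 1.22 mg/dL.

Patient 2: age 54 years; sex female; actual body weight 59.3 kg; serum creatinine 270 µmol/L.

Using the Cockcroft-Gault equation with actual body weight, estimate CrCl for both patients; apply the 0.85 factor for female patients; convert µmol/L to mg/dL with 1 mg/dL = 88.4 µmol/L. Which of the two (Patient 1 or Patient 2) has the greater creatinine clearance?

Patient 1: CrCl = (140 − 67) × 61.5 / (72 × 1.22) × 0.85 = 4489.5 / 87.84 × 0.85 ≈ 43.4 mL/min
Patient 2: SCr = 270 / 88.4 = 3.054 mg/dL
Patient 2: CrCl = (140 − 54) × 59.3 / (72 × 3.054) × 0.85 = 5099.8 / 219.89 × 0.85 ≈ 19.7 mL/min
43.4 vs 19.7 mL/min → Patient 1 is higher.

Patient 1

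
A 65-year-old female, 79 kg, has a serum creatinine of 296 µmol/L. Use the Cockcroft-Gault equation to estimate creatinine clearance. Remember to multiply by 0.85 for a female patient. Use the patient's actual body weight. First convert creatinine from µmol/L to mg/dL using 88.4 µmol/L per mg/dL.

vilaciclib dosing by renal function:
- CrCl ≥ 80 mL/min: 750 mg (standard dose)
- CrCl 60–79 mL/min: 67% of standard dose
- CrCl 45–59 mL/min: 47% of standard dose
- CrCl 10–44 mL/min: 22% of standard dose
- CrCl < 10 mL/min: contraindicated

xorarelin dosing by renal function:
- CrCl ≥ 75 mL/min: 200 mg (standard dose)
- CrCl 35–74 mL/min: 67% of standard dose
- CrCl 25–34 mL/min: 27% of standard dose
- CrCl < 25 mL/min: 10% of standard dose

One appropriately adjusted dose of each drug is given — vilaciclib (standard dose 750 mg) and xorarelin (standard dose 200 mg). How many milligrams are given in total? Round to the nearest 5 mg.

SCr = 296 / 88.4 = 3.348 mg/dL
CrCl = (140 − 65) × 79 / (72 × 3.348) × 0.85 = 5925.0 / 241.06 × 0.85 ≈ 20.9 mL/min
CrCl ≈ 21 mL/min.
vilaciclib: 10–44 mL/min → 22% of 750 mg = 165 mg.
xorarelin: < 25 mL/min → 10% of 200 mg = 20 mg.
Total = 165 + 20 = 185 mg.

185 mg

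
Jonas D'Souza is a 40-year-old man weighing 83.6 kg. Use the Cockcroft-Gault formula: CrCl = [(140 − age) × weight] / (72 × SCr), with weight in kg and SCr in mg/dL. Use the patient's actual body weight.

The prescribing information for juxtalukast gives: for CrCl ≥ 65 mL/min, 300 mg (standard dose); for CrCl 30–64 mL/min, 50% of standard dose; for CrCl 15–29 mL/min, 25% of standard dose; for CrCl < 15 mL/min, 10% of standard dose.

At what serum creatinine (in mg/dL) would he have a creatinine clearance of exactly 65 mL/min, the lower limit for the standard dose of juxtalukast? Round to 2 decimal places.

1.79 mg/dL

Standard dose requires CrCl ≥ 65 mL/min.
Set (140 − 40) × 83.6 / (72 × SCr) = 65
SCr = (140 − 40) × 83.6 / (72 × 65) = 1.786 mg/dL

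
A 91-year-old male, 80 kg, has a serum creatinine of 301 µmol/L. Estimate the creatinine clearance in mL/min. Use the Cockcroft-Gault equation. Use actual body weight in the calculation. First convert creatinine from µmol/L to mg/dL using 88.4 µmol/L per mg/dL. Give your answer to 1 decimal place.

16.0 mL/min

SCr = 301 / 88.4 = 3.405 mg/dL
CrCl = (140 − 91) × 80 / (72 × 3.405) = 3920.0 / 245.16 ≈ 16.0 mL/min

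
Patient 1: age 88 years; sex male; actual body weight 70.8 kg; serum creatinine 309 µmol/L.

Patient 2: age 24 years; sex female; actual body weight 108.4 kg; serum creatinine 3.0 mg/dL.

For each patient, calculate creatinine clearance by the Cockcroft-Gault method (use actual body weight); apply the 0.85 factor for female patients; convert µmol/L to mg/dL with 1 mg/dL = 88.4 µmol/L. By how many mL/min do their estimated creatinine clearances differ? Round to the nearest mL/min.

Patient 1: SCr = 309 / 88.4 = 3.495 mg/dL
Patient 1: CrCl = (140 − 88) × 70.8 / (72 × 3.495) = 3681.6 / 251.64 ≈ 14.6 mL/min
Patient 2: CrCl = (140 − 24) × 108.4 / (72 × 3) × 0.85 = 12574.4 / 216.00 × 0.85 ≈ 49.5 mL/min
|14.6 − 49.5| = 34.9 mL/min

35 mL/min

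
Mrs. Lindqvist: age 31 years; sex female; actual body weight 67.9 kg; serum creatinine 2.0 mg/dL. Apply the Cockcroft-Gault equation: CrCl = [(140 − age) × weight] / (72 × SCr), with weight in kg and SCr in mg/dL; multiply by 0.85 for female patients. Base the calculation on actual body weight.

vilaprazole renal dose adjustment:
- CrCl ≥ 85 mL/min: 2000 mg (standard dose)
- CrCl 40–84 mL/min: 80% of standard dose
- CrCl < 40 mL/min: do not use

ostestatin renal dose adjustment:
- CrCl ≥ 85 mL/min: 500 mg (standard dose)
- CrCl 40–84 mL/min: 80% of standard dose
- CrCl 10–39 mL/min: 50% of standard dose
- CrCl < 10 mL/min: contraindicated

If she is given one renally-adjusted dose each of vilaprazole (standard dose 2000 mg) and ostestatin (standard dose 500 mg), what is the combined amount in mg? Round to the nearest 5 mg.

2000 mg

CrCl = (140 − 31) × 67.9 / (72 × 2) × 0.85 = 7401.1 / 144.00 × 0.85 ≈ 43.7 mL/min
CrCl ≈ 44 mL/min.
vilaprazole: 40–84 mL/min → 80% of 2000 mg = 1600 mg.
ostestatin: 40–84 mL/min → 80% of 500 mg = 400 mg.
Total = 1600 + 400 = 2000 mg.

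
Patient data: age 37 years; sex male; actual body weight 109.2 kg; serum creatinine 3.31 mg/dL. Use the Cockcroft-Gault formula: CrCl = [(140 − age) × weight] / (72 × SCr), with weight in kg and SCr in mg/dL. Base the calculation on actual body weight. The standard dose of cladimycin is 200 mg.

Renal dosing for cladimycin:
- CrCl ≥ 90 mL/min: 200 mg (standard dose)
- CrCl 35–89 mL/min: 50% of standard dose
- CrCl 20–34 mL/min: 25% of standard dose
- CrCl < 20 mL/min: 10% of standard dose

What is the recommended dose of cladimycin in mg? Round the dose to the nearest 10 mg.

100 mg

CrCl = (140 − 37) × 109.2 / (72 × 3.31) = 11247.6 / 238.32 ≈ 47.2 mL/min
CrCl ≈ 47 mL/min → bracket 35–89 mL/min.
50% of 200 mg = 100 mg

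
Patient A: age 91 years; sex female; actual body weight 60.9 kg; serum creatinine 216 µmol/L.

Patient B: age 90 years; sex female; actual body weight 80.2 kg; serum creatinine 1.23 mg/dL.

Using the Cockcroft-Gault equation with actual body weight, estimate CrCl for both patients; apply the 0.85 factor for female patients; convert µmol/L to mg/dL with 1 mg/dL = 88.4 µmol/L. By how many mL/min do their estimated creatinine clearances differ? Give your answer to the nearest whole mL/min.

24 mL/min

Patient A: SCr = 216 / 88.4 = 2.443 mg/dL
Patient A: CrCl = (140 − 91) × 60.9 / (72 × 2.443) × 0.85 = 2984.1 / 175.90 × 0.85 ≈ 14.4 mL/min
Patient B: CrCl = (140 − 90) × 80.2 / (72 × 1.23) × 0.85 = 4010.0 / 88.56 × 0.85 ≈ 38.5 mL/min
|14.4 − 38.5| = 24.1 mL/min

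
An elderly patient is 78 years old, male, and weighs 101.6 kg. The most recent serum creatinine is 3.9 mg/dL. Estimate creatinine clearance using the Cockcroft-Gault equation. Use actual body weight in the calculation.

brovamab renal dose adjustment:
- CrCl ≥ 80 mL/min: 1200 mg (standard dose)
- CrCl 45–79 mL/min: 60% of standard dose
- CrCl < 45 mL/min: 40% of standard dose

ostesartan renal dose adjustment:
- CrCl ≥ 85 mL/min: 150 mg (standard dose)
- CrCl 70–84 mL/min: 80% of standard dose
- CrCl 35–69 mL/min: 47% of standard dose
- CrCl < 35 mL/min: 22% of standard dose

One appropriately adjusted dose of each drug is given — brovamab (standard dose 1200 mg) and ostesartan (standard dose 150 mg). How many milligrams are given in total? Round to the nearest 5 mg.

CrCl = (140 − 78) × 101.6 / (72 × 3.9) = 6299.2 / 280.80 ≈ 22.4 mL/min
CrCl ≈ 22 mL/min.
brovamab: < 45 mL/min → 40% of 1200 mg = 480 mg.
ostesartan: < 35 mL/min → 22% of 150 mg = 33 mg.
Total = 480 + 33 = 513 mg.

515 mg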